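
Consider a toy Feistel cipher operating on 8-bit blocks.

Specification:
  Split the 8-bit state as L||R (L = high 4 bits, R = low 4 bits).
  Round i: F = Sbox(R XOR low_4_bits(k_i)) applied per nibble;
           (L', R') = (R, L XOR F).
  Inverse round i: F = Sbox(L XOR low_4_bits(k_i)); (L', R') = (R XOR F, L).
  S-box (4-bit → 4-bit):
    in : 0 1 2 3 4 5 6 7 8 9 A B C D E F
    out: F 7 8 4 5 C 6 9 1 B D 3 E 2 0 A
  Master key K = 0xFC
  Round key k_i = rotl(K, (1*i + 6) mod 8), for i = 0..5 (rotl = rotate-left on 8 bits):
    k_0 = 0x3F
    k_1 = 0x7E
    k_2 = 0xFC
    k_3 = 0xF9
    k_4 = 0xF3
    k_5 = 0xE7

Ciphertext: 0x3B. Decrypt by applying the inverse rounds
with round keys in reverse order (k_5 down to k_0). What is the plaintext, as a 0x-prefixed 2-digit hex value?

0x1C

s_0 = ciphertext = 0x3B
s_1 = InvRound(s_0, k_5) = 0xE3
s_2 = InvRound(s_1, k_4) = 0x1E
s_3 = InvRound(s_2, k_3) = 0xF1
s_4 = InvRound(s_3, k_2) = 0x5F
s_5 = InvRound(s_4, k_1) = 0xC5
s_6 = InvRound(s_5, k_0) = 0x1C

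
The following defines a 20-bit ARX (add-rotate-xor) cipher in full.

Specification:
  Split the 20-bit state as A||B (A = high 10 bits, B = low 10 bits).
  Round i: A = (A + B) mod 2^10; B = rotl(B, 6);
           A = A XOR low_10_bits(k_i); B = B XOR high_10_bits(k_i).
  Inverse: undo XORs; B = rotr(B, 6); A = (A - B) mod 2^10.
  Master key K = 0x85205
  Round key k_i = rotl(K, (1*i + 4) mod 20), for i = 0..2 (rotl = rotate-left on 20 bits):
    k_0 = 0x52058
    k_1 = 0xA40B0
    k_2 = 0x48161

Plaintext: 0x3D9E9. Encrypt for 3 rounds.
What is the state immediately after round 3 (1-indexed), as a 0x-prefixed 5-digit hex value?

s_0 = plaintext = 0x3D9E9
s_1 = Round(s_0, k_0) = 0xA1F16
s_2 = Round(s_1, k_1) = 0x4B721
s_3 = Round(s_2, k_2) = 0x4BD52

0x4BD52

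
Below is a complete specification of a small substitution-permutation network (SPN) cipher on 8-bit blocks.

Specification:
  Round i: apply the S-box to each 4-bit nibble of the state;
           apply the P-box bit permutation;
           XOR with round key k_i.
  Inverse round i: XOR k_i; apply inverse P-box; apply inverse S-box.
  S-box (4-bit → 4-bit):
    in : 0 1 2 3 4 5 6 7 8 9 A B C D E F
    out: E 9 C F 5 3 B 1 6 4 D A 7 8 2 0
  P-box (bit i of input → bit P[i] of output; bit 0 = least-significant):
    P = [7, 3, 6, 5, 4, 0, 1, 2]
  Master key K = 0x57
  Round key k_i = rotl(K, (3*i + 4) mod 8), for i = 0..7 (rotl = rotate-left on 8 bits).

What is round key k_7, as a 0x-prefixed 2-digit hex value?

0xAE

K = 0x57
k_0 = rotl(K, (3*0+4) mod 8) = rotl(K, 4) = 0x75
k_1 = rotl(K, (3*1+4) mod 8) = rotl(K, 7) = 0xAB
k_2 = rotl(K, (3*2+4) mod 8) = rotl(K, 2) = 0x5D
k_3 = rotl(K, (3*3+4) mod 8) = rotl(K, 5) = 0xEA
k_4 = rotl(K, (3*4+4) mod 8) = rotl(K, 0) = 0x57
k_5 = rotl(K, (3*5+4) mod 8) = rotl(K, 3) = 0xBA
k_6 = rotl(K, (3*6+4) mod 8) = rotl(K, 6) = 0xD5
k_7 = rotl(K, (3*7+4) mod 8) = rotl(K, 1) = 0xAE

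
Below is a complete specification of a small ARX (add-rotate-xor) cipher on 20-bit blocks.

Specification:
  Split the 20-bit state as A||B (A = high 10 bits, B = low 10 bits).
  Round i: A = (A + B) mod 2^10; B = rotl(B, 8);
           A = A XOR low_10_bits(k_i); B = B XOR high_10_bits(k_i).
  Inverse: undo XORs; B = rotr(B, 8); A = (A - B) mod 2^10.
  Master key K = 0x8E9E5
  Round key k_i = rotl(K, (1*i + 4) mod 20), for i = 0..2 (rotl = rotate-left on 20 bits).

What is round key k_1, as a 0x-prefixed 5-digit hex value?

K = 0x8E9E5
k_0 = rotl(K, (1*0+4) mod 20) = rotl(K, 4) = 0xE9E58
k_1 = rotl(K, (1*1+4) mod 20) = rotl(K, 5) = 0xD3CB1

0xD3CB1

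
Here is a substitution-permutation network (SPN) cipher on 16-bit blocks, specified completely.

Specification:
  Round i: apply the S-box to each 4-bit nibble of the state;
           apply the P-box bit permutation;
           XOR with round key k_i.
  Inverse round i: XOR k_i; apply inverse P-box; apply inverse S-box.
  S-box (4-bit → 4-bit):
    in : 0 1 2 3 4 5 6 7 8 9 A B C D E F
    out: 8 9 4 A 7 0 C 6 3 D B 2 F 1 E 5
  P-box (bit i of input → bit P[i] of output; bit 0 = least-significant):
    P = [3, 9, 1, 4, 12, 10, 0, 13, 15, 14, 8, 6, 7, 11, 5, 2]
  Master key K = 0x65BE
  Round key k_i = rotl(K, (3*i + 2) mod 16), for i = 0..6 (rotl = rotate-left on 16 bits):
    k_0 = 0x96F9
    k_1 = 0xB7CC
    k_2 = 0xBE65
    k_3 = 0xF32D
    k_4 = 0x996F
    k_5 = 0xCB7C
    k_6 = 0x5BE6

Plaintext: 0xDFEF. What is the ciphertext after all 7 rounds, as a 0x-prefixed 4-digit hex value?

0xDB9D

s_0 = plaintext = 0xDFEF
s_1 = Round(s_0, k_0) = 0x3372
s_2 = Round(s_1, k_1) = 0xFB8B
s_3 = Round(s_2, k_2) = 0xE8C5
s_4 = Round(s_3, k_3) = 0x0F08
s_5 = Round(s_4, k_4) = 0x3A63
s_6 = Round(s_5, k_5) = 0x2129
s_7 = Round(s_6, k_6) = 0xDB9D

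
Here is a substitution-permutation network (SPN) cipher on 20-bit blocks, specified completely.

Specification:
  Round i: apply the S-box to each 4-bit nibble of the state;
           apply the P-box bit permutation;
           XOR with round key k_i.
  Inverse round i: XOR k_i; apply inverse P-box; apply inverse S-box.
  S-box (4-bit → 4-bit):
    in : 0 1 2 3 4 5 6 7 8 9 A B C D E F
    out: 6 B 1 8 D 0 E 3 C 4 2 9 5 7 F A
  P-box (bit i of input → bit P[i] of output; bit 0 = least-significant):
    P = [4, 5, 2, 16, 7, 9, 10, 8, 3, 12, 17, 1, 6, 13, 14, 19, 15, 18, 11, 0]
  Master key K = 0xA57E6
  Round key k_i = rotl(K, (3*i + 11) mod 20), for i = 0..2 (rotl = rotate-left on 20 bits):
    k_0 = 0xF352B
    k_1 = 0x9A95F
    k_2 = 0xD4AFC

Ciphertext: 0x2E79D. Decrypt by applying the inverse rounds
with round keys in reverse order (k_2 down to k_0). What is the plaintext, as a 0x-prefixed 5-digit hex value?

s_0 = ciphertext = 0x2E79D
s_1 = InvRound(s_0, k_2) = 0xE198F
s_2 = InvRound(s_1, k_1) = 0x7702B
s_3 = InvRound(s_2, k_0) = 0x58585

0x58585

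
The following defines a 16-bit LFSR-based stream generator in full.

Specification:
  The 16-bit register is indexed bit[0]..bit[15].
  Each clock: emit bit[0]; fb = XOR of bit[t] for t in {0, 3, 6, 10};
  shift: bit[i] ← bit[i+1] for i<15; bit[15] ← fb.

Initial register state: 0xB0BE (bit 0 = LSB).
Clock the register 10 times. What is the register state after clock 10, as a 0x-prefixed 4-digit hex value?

reg_0 = 0xB0BE
clock 1: out=0, reg = 0xD85F
clock 2: out=1, reg = 0xEC2F
clock 3: out=1, reg = 0xF617
clock 4: out=1, reg = 0x7B0B
clock 5: out=1, reg = 0x3D85
clock 6: out=1, reg = 0x1EC2
clock 7: out=0, reg = 0x0F61
clock 8: out=1, reg = 0x87B0
clock 9: out=0, reg = 0xC3D8
clock 10: out=0, reg = 0x61EC

0x61EC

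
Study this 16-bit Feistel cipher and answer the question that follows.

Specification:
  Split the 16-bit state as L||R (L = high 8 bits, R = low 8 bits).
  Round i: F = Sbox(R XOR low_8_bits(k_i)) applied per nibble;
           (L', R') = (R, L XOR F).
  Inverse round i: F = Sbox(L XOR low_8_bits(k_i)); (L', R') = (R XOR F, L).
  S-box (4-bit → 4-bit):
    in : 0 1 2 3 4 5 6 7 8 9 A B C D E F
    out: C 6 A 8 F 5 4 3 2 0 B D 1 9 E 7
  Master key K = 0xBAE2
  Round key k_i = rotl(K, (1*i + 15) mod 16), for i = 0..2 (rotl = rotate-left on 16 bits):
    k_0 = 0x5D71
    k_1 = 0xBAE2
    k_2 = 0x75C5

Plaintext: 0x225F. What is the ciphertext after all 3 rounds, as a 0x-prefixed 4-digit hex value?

0x1113

s_0 = plaintext = 0x225F
s_1 = Round(s_0, k_0) = 0x5F8C
s_2 = Round(s_1, k_1) = 0x8C11
s_3 = Round(s_2, k_2) = 0x1113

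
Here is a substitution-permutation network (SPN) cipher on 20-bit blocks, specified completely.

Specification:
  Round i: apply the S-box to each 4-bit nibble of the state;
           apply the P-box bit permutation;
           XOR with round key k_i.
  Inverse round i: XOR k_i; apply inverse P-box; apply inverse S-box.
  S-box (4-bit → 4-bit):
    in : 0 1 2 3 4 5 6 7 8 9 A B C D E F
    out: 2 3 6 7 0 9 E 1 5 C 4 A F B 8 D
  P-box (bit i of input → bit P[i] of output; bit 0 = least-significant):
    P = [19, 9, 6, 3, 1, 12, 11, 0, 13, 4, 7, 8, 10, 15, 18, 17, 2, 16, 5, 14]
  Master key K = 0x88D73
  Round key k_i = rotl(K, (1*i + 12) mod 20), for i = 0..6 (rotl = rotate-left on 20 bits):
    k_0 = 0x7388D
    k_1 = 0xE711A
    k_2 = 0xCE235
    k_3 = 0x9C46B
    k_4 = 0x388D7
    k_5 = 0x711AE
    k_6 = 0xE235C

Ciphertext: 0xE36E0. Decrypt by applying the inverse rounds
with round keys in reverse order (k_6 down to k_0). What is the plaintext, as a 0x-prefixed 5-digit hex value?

0xAB95D

s_0 = ciphertext = 0xE36E0
s_1 = InvRound(s_0, k_6) = 0x8760E
s_2 = InvRound(s_1, k_5) = 0x6FF41
s_3 = InvRound(s_2, k_4) = 0xD8C10
s_4 = InvRound(s_3, k_3) = 0x9A0F9
s_5 = InvRound(s_4, k_2) = 0xDAA46
s_6 = InvRound(s_5, k_1) = 0xDBB26
s_7 = InvRound(s_6, k_0) = 0xAB95D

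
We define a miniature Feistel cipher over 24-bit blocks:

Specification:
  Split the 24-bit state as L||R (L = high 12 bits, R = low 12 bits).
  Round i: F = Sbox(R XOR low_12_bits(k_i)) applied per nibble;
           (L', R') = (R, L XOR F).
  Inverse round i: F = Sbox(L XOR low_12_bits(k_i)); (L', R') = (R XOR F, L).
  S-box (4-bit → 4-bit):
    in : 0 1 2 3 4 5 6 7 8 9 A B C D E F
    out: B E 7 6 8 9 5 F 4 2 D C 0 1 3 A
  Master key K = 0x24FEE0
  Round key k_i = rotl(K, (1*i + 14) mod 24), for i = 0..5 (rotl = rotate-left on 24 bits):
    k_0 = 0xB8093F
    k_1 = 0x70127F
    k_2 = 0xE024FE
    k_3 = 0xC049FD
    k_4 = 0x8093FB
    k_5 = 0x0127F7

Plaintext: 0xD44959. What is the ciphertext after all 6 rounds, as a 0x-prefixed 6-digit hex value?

s_0 = plaintext = 0xD44959
s_1 = Round(s_0, k_0) = 0x959611
s_2 = Round(s_1, k_1) = 0x61110A
s_3 = Round(s_2, k_2) = 0x10AFB9
s_4 = Round(s_3, k_3) = 0xFB9482
s_5 = Round(s_4, k_4) = 0x48204B
s_6 = Round(s_5, k_5) = 0x04BB42

0x04BB42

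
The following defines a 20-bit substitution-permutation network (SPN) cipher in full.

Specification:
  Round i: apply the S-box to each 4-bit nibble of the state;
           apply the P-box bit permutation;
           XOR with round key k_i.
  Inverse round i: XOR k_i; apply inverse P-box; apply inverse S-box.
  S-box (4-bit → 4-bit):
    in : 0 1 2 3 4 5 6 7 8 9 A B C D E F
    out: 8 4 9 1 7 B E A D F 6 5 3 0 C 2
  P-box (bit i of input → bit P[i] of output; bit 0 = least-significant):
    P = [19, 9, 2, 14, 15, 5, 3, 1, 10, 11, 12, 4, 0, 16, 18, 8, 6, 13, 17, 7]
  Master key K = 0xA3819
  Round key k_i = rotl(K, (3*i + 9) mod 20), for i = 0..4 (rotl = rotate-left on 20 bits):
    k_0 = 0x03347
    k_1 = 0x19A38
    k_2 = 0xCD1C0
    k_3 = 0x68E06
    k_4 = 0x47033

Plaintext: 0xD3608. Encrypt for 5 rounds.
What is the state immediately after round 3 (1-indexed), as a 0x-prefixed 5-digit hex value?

s_0 = plaintext = 0xD3608
s_1 = Round(s_0, k_0) = 0x86B50
s_2 = Round(s_1, k_1) = 0x64FDA
s_3 = Round(s_2, k_2) = 0xBFB45
s_4 = Round(s_3, k_3) = 0xD586E
s_5 = Round(s_4, k_4) = 0x5250C

0xBFB45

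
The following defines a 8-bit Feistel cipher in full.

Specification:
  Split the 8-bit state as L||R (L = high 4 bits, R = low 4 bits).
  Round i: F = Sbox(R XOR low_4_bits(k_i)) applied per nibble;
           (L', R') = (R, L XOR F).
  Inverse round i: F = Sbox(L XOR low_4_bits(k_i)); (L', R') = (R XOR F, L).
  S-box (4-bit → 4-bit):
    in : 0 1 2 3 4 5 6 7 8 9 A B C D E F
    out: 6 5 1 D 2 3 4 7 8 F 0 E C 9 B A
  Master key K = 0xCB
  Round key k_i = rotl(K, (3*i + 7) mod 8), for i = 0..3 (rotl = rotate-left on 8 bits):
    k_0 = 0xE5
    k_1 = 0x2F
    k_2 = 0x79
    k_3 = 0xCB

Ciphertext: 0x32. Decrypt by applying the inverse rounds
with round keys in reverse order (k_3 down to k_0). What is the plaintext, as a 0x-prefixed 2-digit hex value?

0xEF

s_0 = ciphertext = 0x32
s_1 = InvRound(s_0, k_3) = 0xA3
s_2 = InvRound(s_1, k_2) = 0xEA
s_3 = InvRound(s_2, k_1) = 0xFE
s_4 = InvRound(s_3, k_0) = 0xEF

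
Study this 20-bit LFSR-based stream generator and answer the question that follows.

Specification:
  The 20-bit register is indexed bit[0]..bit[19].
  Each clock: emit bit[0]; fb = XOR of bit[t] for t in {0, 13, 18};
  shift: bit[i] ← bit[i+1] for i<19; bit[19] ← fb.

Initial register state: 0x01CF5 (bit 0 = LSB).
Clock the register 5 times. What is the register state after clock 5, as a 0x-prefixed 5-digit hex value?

reg_0 = 0x01CF5
clock 1: out=1, reg = 0x80E7A
clock 2: out=0, reg = 0x4073D
clock 3: out=1, reg = 0x2039E
clock 4: out=0, reg = 0x101CF
clock 5: out=1, reg = 0x880E7

0x880E7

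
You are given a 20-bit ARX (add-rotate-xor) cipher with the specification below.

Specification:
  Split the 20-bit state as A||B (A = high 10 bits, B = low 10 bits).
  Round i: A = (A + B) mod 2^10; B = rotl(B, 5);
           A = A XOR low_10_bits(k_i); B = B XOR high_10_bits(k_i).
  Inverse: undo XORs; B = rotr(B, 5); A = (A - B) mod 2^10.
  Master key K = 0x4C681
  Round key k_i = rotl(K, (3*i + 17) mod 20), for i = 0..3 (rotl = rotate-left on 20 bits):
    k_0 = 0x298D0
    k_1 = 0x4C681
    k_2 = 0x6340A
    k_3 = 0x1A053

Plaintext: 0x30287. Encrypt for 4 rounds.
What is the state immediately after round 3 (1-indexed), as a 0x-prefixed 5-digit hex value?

s_0 = plaintext = 0x30287
s_1 = Round(s_0, k_0) = 0xE5C52
s_2 = Round(s_1, k_1) = 0x5A373
s_3 = Round(s_2, k_2) = 0x347F6
s_4 = Round(s_3, k_3) = 0x252B7

0x347F6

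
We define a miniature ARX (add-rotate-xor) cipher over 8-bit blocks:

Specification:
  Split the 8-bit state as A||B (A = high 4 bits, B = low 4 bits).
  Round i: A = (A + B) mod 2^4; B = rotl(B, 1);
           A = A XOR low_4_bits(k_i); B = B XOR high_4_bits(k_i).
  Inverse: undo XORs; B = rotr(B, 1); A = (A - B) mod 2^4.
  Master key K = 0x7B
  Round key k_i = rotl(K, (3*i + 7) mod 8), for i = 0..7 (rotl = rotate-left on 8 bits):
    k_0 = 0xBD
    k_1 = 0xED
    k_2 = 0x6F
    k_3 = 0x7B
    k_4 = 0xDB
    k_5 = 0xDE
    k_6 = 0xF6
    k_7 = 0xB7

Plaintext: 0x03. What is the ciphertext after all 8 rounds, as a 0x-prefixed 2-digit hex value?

s_0 = plaintext = 0x03
s_1 = Round(s_0, k_0) = 0xED
s_2 = Round(s_1, k_1) = 0x65
s_3 = Round(s_2, k_2) = 0x4C
s_4 = Round(s_3, k_3) = 0xBE
s_5 = Round(s_4, k_4) = 0x20
s_6 = Round(s_5, k_5) = 0xCD
s_7 = Round(s_6, k_6) = 0xF4
s_8 = Round(s_7, k_7) = 0x43

0x43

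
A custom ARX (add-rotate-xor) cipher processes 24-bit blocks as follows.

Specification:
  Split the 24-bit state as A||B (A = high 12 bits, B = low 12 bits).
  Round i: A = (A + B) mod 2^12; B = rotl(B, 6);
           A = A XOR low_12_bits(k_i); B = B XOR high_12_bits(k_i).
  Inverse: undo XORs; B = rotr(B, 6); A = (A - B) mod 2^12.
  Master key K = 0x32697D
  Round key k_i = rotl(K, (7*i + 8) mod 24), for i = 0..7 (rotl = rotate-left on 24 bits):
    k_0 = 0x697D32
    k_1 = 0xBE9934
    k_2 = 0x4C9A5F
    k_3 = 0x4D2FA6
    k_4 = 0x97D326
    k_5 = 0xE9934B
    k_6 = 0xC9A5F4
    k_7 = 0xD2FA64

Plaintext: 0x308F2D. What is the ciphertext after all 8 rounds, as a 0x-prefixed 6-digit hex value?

0xDFBDFE

s_0 = plaintext = 0x308F2D
s_1 = Round(s_0, k_0) = 0xF07DEB
s_2 = Round(s_1, k_1) = 0x5C611E
s_3 = Round(s_2, k_2) = 0xCBB34D
s_4 = Round(s_3, k_3) = 0xFAE79F
s_5 = Round(s_4, k_4) = 0x46BEA3
s_6 = Round(s_5, k_5) = 0x045663
s_7 = Round(s_6, k_6) = 0x35C443
s_8 = Round(s_7, k_7) = 0xDFBDFE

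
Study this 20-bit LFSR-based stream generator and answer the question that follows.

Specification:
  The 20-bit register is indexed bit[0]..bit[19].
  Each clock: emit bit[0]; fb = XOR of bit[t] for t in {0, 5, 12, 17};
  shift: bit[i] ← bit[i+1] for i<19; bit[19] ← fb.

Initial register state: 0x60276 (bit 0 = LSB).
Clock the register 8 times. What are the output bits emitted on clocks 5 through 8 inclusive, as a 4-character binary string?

1110

reg_0 = 0x60276
clock 1: out=0, reg = 0x3013B
clock 2: out=1, reg = 0x9809D
clock 3: out=1, reg = 0xCC04E
clock 4: out=0, reg = 0x66027
clock 5: out=1, reg = 0xB3013
clock 6: out=1, reg = 0xD9809
clock 7: out=1, reg = 0x6CC04
clock 8: out=0, reg = 0xB6602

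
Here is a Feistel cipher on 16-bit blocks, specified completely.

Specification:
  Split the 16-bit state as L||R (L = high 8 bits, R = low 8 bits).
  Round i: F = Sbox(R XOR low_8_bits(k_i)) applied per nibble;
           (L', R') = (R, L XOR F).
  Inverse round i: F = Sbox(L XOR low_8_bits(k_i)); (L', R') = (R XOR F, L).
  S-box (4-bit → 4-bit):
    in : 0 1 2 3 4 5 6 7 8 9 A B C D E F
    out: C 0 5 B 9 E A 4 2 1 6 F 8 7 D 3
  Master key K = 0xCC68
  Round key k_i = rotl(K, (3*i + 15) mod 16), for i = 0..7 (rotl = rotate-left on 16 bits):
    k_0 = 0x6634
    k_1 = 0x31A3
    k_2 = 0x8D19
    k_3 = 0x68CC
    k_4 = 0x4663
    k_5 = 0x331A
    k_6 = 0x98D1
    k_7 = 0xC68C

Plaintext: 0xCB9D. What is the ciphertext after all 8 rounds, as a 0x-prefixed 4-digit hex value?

0x5ECA

s_0 = plaintext = 0xCB9D
s_1 = Round(s_0, k_0) = 0x9DAA
s_2 = Round(s_1, k_1) = 0xAA5C
s_3 = Round(s_2, k_2) = 0x5C34
s_4 = Round(s_3, k_3) = 0x346E
s_5 = Round(s_4, k_4) = 0x6EF3
s_6 = Round(s_5, k_5) = 0xF3BF
s_7 = Round(s_6, k_6) = 0xBF5E
s_8 = Round(s_7, k_7) = 0x5ECA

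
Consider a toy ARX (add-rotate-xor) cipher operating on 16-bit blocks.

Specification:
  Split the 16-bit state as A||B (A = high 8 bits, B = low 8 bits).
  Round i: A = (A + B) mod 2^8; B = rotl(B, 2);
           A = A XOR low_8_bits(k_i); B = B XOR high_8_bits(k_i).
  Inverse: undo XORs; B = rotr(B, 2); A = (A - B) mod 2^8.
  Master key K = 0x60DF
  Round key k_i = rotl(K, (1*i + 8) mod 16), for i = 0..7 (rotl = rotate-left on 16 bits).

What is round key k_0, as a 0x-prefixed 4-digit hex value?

K = 0x60DF
k_0 = rotl(K, (1*0+8) mod 16) = rotl(K, 8) = 0xDF60

0xDF60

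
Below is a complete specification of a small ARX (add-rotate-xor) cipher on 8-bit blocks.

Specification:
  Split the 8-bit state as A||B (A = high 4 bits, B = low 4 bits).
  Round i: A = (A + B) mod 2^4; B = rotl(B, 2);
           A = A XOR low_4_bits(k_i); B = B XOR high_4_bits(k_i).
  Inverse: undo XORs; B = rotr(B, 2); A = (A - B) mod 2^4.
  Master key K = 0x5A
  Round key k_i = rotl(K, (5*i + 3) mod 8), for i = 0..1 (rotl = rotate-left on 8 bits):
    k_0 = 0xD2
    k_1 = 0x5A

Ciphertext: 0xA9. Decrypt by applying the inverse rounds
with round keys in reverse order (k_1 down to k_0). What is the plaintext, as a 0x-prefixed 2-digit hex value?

s_0 = ciphertext = 0xA9
s_1 = InvRound(s_0, k_1) = 0xD3
s_2 = InvRound(s_1, k_0) = 0x4B

0x4B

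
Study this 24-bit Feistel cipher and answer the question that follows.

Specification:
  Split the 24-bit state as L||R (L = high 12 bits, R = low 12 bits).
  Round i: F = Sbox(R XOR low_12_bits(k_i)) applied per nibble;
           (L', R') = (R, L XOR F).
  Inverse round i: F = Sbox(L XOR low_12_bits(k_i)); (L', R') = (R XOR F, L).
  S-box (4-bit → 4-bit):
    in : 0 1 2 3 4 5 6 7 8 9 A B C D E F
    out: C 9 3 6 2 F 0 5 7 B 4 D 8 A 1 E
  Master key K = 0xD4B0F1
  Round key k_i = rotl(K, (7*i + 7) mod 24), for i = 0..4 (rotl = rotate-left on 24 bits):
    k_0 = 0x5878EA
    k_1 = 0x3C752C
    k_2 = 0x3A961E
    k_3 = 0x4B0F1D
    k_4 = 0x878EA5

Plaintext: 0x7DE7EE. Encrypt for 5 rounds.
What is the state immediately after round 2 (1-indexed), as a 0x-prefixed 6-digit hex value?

s_0 = plaintext = 0x7DE7EE
s_1 = Round(s_0, k_0) = 0x7EE91C
s_2 = Round(s_1, k_1) = 0x91CF82
s_3 = Round(s_2, k_2) = 0xF822A4
s_4 = Round(s_3, k_3) = 0x2A4559
s_5 = Round(s_4, k_4) = 0x559F4C

0x91CF82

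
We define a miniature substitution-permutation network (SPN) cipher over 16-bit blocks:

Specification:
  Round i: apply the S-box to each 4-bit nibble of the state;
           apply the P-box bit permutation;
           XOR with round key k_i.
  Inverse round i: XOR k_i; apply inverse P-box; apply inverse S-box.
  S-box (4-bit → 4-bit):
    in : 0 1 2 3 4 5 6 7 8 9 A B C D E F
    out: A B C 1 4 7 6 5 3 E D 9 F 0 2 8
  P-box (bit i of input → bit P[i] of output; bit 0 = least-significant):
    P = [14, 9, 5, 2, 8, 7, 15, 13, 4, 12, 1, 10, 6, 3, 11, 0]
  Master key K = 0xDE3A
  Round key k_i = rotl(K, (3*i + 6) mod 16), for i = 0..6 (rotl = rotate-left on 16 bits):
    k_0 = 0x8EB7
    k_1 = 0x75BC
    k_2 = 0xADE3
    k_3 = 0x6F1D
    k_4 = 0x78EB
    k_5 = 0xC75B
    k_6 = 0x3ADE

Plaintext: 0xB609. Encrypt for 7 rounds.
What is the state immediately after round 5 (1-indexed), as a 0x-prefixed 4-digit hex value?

s_0 = plaintext = 0xB609
s_1 = Round(s_0, k_0) = 0xBC50
s_2 = Round(s_1, k_1) = 0xE26B
s_3 = Round(s_2, k_2) = 0x696D
s_4 = Round(s_3, k_3) = 0xF397
s_5 = Round(s_4, k_4) = 0x985A
s_6 = Round(s_5, k_5) = 0x1EE6
s_7 = Round(s_6, k_6) = 0x2837

0x985A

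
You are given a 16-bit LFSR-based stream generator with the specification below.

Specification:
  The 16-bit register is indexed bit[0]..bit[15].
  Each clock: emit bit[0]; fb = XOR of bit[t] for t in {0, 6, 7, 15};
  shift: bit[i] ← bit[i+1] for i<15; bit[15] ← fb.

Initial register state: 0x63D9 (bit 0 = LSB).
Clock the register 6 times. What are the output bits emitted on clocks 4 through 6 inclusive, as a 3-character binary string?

reg_0 = 0x63D9
clock 1: out=1, reg = 0xB1EC
clock 2: out=0, reg = 0xD8F6
clock 3: out=0, reg = 0xEC7B
clock 4: out=1, reg = 0xF63D
clock 5: out=1, reg = 0x7B1E
clock 6: out=0, reg = 0x3D8F

110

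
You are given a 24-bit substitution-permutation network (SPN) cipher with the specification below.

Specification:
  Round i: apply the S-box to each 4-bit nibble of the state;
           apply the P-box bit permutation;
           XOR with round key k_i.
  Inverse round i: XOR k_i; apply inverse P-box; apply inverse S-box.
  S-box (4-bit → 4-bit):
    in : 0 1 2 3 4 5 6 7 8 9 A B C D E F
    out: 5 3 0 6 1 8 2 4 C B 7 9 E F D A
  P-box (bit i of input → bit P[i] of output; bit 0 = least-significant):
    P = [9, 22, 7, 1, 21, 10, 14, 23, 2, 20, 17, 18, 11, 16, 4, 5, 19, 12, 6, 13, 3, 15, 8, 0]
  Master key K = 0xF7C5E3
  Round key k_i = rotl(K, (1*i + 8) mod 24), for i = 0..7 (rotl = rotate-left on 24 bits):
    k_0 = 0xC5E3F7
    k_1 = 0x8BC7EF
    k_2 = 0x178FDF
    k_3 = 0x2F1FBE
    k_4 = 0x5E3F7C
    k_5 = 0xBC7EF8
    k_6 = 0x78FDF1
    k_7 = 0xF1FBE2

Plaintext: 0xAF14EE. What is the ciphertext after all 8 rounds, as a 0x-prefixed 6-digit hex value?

s_0 = plaintext = 0xAF14EE
s_1 = Round(s_0, k_0) = 0x641879
s_2 = Round(s_1, k_1) = 0xC40DED
s_3 = Round(s_2, k_2) = 0xE94448
s_4 = Round(s_3, k_3) = 0x072631
s_5 = Round(s_4, k_4) = 0x0E7834
s_6 = Round(s_5, k_5) = 0xB219A0
s_7 = Round(s_6, k_6) = 0x4DB37C
s_8 = Round(s_7, k_7) = 0xAB8308

0xAB8308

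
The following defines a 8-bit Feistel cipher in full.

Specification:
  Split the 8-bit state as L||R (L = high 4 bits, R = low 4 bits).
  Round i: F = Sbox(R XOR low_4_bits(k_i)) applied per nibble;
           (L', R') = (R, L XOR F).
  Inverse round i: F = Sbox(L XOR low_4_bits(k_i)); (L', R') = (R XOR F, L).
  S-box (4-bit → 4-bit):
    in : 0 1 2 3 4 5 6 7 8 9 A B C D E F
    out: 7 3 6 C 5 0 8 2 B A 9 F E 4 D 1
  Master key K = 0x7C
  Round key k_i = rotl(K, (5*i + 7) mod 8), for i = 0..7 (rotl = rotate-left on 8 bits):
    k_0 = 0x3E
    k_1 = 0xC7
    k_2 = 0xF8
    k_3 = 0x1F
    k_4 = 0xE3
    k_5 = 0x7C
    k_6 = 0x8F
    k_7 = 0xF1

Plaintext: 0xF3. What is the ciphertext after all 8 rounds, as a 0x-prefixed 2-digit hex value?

0xAC

s_0 = plaintext = 0xF3
s_1 = Round(s_0, k_0) = 0x3B
s_2 = Round(s_1, k_1) = 0xBD
s_3 = Round(s_2, k_2) = 0xDB
s_4 = Round(s_3, k_3) = 0xB8
s_5 = Round(s_4, k_4) = 0x84
s_6 = Round(s_5, k_5) = 0x43
s_7 = Round(s_6, k_6) = 0x3A
s_8 = Round(s_7, k_7) = 0xAC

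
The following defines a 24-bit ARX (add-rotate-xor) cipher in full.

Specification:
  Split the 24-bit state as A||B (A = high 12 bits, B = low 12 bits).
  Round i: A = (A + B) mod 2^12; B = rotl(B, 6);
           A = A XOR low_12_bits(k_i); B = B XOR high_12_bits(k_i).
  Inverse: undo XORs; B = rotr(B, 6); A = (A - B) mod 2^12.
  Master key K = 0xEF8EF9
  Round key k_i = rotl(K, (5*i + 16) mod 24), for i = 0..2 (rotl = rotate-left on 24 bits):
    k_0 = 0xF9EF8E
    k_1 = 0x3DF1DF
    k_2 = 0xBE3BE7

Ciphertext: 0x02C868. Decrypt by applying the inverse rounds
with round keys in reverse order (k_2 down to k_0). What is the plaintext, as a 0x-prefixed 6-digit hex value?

s_0 = ciphertext = 0x02C868
s_1 = InvRound(s_0, k_2) = 0x8FD2CE
s_2 = InvRound(s_1, k_1) = 0x4DE444
s_3 = InvRound(s_2, k_0) = 0x4A16AF

0x4A16AF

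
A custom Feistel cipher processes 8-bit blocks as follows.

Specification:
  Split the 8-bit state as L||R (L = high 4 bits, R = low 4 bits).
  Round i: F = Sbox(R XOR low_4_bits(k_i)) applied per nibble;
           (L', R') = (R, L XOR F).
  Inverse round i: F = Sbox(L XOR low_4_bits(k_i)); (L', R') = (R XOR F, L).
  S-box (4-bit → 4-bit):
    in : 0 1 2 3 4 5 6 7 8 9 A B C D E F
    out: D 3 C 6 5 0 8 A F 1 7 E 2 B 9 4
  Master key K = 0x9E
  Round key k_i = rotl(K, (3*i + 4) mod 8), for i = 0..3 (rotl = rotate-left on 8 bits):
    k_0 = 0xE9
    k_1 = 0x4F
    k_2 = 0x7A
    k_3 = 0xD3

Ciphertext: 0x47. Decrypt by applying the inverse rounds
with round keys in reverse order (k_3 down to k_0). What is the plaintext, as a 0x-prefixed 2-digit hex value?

s_0 = ciphertext = 0x47
s_1 = InvRound(s_0, k_3) = 0xD4
s_2 = InvRound(s_1, k_2) = 0xED
s_3 = InvRound(s_2, k_1) = 0xEE
s_4 = InvRound(s_3, k_0) = 0x4E

0x4E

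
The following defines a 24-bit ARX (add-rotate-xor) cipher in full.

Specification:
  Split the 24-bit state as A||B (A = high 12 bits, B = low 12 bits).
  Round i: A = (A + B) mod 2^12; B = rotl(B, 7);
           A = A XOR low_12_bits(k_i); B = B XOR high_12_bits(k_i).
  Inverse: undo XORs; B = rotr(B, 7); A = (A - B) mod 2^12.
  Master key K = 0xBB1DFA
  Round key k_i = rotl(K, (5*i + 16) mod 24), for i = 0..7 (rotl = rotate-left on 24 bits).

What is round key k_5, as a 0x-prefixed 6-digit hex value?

0xF5763B

K = 0xBB1DFA
k_0 = rotl(K, (5*0+16) mod 24) = rotl(K, 16) = 0xFABB1D
k_1 = rotl(K, (5*1+16) mod 24) = rotl(K, 21) = 0x5763BF
k_2 = rotl(K, (5*2+16) mod 24) = rotl(K, 2) = 0xEC77EA
k_3 = rotl(K, (5*3+16) mod 24) = rotl(K, 7) = 0x8EFD5D
k_4 = rotl(K, (5*4+16) mod 24) = rotl(K, 12) = 0xDFABB1
k_5 = rotl(K, (5*5+16) mod 24) = rotl(K, 17) = 0xF5763B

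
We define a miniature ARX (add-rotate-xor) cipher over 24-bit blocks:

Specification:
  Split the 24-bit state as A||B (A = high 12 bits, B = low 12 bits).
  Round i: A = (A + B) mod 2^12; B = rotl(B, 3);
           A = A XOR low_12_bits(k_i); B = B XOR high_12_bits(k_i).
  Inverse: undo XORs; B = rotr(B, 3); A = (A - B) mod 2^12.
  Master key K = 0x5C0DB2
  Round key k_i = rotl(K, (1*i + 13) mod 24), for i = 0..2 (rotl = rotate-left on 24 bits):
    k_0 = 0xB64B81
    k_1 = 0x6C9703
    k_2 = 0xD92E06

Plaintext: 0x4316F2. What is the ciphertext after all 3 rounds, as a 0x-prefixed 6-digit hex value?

s_0 = plaintext = 0x4316F2
s_1 = Round(s_0, k_0) = 0x0A2CF7
s_2 = Round(s_1, k_1) = 0xA9A177
s_3 = Round(s_2, k_2) = 0x21762A

0x21762A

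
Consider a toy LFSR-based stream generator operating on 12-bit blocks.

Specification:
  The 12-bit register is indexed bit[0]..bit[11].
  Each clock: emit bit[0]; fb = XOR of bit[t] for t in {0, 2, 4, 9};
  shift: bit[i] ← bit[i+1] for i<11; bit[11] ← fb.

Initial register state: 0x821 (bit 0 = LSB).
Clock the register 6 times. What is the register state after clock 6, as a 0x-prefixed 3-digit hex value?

reg_0 = 0x821
clock 1: out=1, reg = 0xC10
clock 2: out=0, reg = 0xE08
clock 3: out=0, reg = 0xF04
clock 4: out=0, reg = 0x782
clock 5: out=0, reg = 0xBC1
clock 6: out=1, reg = 0x5E0

0x5E0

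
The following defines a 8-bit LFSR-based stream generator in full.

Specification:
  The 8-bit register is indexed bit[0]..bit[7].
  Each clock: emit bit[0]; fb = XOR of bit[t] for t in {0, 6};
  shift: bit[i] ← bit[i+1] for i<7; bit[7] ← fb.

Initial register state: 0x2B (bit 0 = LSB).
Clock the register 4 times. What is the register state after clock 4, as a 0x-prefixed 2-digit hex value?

0x72

reg_0 = 0x2B
clock 1: out=1, reg = 0x95
clock 2: out=1, reg = 0xCA
clock 3: out=0, reg = 0xE5
clock 4: out=1, reg = 0x72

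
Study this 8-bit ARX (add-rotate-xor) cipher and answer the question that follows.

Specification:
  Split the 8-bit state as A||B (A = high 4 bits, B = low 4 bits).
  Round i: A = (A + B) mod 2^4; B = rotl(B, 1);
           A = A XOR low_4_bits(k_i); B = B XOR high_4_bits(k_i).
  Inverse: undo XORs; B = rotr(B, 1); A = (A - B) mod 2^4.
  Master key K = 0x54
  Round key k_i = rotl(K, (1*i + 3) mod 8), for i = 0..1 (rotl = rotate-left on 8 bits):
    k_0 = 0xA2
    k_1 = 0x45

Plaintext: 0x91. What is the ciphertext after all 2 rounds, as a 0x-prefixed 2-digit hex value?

s_0 = plaintext = 0x91
s_1 = Round(s_0, k_0) = 0x88
s_2 = Round(s_1, k_1) = 0x55

0x55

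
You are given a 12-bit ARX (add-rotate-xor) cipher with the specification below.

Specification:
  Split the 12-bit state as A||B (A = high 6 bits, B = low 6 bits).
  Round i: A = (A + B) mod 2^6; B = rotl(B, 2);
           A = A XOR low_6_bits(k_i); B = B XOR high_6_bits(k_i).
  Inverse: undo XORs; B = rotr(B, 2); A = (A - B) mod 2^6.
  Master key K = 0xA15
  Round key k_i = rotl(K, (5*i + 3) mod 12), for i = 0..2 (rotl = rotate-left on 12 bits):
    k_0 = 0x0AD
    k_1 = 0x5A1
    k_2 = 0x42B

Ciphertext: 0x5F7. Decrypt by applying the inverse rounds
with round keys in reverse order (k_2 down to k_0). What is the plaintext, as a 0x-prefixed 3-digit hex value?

0xB1E

s_0 = ciphertext = 0x5F7
s_1 = InvRound(s_0, k_2) = 0x0F9
s_2 = InvRound(s_1, k_1) = 0x9FB
s_3 = InvRound(s_2, k_0) = 0xB1E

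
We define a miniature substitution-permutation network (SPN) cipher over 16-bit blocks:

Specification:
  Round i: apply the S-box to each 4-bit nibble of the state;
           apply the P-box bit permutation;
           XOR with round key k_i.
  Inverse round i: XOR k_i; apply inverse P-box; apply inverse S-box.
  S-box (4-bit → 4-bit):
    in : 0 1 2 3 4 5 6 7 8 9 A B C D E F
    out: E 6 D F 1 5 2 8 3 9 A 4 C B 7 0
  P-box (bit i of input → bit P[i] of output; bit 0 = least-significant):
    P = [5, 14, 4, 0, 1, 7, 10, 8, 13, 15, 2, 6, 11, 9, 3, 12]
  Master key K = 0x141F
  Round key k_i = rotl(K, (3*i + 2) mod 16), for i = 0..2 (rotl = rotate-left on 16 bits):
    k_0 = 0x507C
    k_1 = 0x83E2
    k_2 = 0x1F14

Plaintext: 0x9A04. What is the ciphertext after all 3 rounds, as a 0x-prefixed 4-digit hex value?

0x2179

s_0 = plaintext = 0x9A04
s_1 = Round(s_0, k_0) = 0xCD9C
s_2 = Round(s_1, k_1) = 0x32B9
s_3 = Round(s_2, k_2) = 0x2179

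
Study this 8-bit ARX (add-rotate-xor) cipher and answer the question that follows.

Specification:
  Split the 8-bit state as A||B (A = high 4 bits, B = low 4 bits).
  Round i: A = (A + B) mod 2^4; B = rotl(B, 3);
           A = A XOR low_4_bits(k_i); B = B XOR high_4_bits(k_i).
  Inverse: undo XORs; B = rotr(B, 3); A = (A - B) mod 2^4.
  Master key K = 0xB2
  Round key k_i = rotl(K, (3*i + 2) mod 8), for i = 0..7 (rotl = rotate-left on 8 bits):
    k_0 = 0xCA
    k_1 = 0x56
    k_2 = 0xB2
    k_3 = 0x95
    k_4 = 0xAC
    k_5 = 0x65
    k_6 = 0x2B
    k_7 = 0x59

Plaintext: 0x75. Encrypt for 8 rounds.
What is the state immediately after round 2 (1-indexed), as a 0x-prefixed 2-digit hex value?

0xA6

s_0 = plaintext = 0x75
s_1 = Round(s_0, k_0) = 0x66
s_2 = Round(s_1, k_1) = 0xA6
s_3 = Round(s_2, k_2) = 0x28
s_4 = Round(s_3, k_3) = 0xFD
s_5 = Round(s_4, k_4) = 0x04
s_6 = Round(s_5, k_5) = 0x14
s_7 = Round(s_6, k_6) = 0xE0
s_8 = Round(s_7, k_7) = 0x75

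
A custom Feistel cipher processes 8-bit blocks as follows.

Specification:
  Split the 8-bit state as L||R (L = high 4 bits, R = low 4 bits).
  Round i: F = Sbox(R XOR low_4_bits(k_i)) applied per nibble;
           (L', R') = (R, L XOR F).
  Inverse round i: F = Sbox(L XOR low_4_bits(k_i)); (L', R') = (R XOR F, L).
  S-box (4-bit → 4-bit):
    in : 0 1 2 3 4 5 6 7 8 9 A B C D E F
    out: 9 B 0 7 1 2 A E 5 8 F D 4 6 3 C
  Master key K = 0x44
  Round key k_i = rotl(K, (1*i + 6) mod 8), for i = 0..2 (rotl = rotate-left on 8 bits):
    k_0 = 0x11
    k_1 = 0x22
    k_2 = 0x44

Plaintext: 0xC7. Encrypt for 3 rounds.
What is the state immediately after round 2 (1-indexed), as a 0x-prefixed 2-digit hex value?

s_0 = plaintext = 0xC7
s_1 = Round(s_0, k_0) = 0x76
s_2 = Round(s_1, k_1) = 0x66
s_3 = Round(s_2, k_2) = 0x66

0x66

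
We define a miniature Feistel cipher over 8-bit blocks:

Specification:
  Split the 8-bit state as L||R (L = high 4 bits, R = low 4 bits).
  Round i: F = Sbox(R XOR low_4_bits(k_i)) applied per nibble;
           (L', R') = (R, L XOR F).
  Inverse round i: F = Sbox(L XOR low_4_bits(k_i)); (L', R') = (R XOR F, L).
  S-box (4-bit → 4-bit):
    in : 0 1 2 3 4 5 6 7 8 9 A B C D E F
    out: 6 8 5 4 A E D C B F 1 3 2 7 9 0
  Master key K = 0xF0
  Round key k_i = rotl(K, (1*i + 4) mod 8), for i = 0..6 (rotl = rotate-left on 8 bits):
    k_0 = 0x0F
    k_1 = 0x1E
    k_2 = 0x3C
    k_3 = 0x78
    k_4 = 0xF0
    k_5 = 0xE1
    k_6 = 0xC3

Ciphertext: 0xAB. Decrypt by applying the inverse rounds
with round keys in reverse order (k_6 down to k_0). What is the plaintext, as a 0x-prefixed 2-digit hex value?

s_0 = ciphertext = 0xAB
s_1 = InvRound(s_0, k_6) = 0x4A
s_2 = InvRound(s_1, k_5) = 0x44
s_3 = InvRound(s_2, k_4) = 0xE4
s_4 = InvRound(s_3, k_3) = 0x9E
s_5 = InvRound(s_4, k_2) = 0x09
s_6 = InvRound(s_5, k_1) = 0x00
s_7 = InvRound(s_6, k_0) = 0x00

0x00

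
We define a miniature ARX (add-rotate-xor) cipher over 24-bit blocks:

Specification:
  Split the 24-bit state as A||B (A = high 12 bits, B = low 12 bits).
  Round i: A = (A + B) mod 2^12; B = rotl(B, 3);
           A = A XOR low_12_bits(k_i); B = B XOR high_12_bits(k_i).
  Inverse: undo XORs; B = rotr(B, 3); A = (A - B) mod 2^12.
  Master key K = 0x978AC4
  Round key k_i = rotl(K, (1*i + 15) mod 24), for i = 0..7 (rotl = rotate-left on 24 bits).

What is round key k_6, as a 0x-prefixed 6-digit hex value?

K = 0x978AC4
k_0 = rotl(K, (1*0+15) mod 24) = rotl(K, 15) = 0x624BC5
k_1 = rotl(K, (1*1+15) mod 24) = rotl(K, 16) = 0xC4978A
k_2 = rotl(K, (1*2+15) mod 24) = rotl(K, 17) = 0x892F15
k_3 = rotl(K, (1*3+15) mod 24) = rotl(K, 18) = 0x125E2B
k_4 = rotl(K, (1*4+15) mod 24) = rotl(K, 19) = 0x24BC56
k_5 = rotl(K, (1*5+15) mod 24) = rotl(K, 20) = 0x4978AC
k_6 = rotl(K, (1*6+15) mod 24) = rotl(K, 21) = 0x92F158

0x92F158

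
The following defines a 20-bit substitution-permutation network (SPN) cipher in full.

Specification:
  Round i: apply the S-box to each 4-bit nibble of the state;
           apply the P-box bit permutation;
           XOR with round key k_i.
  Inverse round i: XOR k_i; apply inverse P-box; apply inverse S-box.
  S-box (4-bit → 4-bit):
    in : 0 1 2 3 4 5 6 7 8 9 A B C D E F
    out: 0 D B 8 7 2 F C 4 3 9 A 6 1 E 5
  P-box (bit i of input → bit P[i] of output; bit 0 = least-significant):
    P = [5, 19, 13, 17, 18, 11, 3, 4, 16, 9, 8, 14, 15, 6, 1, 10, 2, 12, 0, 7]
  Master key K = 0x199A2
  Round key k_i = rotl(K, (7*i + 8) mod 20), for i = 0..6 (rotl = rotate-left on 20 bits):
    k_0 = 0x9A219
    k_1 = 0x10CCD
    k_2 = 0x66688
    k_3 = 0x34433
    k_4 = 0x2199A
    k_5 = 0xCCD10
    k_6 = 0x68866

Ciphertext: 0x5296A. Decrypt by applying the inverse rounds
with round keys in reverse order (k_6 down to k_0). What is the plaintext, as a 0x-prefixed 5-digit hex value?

0xF9924

s_0 = ciphertext = 0x5296A
s_1 = InvRound(s_0, k_6) = 0xDDF87
s_2 = InvRound(s_1, k_5) = 0x68930
s_3 = InvRound(s_2, k_4) = 0xBF0FD
s_4 = InvRound(s_3, k_3) = 0x2608C
s_5 = InvRound(s_4, k_2) = 0xD35D0
s_6 = InvRound(s_5, k_1) = 0x4086C
s_7 = InvRound(s_6, k_0) = 0xF9924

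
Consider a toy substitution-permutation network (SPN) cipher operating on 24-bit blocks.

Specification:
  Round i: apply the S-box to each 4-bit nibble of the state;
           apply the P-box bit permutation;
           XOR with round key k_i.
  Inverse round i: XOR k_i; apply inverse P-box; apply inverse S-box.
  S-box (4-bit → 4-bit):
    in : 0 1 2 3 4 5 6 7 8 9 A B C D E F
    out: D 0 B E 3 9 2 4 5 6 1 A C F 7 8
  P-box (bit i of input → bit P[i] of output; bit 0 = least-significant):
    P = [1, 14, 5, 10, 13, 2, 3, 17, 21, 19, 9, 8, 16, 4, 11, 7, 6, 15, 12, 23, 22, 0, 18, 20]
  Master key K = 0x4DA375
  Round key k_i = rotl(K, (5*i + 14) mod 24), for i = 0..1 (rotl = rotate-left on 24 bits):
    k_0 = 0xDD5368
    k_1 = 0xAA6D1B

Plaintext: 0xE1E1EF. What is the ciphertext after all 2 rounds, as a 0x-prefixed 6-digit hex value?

s_0 = plaintext = 0xE1E1EF
s_1 = Round(s_0, k_0) = 0x987F75
s_2 = Round(s_1, k_1) = 0xAE7050

0xAE7050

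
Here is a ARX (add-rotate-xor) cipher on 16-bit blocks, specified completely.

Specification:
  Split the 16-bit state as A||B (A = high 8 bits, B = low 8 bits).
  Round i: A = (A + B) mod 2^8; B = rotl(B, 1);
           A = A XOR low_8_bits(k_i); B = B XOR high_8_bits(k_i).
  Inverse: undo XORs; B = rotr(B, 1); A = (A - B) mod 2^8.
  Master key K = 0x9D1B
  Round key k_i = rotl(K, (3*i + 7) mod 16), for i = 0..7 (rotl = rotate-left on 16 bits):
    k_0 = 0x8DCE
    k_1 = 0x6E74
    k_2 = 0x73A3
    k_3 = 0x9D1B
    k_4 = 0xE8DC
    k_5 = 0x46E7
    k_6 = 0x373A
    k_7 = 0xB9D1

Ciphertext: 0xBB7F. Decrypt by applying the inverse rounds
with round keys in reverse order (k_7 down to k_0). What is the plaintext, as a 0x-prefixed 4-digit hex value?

0x141C

s_0 = ciphertext = 0xBB7F
s_1 = InvRound(s_0, k_7) = 0x0763
s_2 = InvRound(s_1, k_6) = 0x132A
s_3 = InvRound(s_2, k_5) = 0xBE36
s_4 = InvRound(s_3, k_4) = 0xF36F
s_5 = InvRound(s_4, k_3) = 0x6F79
s_6 = InvRound(s_5, k_2) = 0xC705
s_7 = InvRound(s_6, k_1) = 0xFEB5
s_8 = InvRound(s_7, k_0) = 0x141C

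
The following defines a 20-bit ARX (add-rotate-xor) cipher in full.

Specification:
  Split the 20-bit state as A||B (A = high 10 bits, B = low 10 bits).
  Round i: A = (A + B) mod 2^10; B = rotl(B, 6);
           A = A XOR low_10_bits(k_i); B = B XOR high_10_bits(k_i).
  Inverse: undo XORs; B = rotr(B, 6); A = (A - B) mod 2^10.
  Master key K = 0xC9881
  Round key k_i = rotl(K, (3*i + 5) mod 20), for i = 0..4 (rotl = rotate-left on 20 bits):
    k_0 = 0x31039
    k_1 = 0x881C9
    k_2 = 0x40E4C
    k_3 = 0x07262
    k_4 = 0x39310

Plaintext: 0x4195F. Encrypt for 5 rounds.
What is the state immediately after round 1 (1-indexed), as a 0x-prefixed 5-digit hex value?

s_0 = plaintext = 0x4195F
s_1 = Round(s_0, k_0) = 0x97311
s_2 = Round(s_1, k_1) = 0x29251
s_3 = Round(s_2, k_2) = 0x2E566
s_4 = Round(s_3, k_3) = 0x1F58A
s_5 = Round(s_4, k_4) = 0x45E7C

0x97311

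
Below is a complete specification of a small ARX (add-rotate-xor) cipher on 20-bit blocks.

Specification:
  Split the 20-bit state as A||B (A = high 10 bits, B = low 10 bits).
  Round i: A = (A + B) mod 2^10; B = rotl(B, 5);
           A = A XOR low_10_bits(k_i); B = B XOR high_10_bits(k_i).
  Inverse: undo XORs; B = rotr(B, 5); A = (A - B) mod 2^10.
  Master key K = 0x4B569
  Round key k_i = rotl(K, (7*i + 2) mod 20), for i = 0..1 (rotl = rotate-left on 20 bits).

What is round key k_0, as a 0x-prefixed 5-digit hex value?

K = 0x4B569
k_0 = rotl(K, (7*0+2) mod 20) = rotl(K, 2) = 0x2D5A5

0x2D5A5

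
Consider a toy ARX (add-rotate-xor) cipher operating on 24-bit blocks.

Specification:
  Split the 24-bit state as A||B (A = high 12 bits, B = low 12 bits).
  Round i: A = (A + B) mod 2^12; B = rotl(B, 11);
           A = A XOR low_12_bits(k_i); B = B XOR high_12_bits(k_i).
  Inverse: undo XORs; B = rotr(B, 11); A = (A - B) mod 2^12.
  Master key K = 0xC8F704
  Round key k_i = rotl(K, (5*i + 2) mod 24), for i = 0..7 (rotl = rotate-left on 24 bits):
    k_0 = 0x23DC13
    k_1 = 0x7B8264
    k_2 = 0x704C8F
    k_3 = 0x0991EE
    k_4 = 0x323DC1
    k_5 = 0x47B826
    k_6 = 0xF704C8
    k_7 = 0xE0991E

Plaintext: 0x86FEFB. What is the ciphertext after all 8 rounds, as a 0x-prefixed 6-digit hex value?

s_0 = plaintext = 0x86FEFB
s_1 = Round(s_0, k_0) = 0xB79D40
s_2 = Round(s_1, k_1) = 0xADD118
s_3 = Round(s_2, k_2) = 0x77A788
s_4 = Round(s_3, k_3) = 0xEEC35D
s_5 = Round(s_4, k_4) = 0xF88A8D
s_6 = Round(s_5, k_5) = 0x23393D
s_7 = Round(s_6, k_6) = 0xFB83EE
s_8 = Round(s_7, k_7) = 0xAB8FFE

0xAB8FFE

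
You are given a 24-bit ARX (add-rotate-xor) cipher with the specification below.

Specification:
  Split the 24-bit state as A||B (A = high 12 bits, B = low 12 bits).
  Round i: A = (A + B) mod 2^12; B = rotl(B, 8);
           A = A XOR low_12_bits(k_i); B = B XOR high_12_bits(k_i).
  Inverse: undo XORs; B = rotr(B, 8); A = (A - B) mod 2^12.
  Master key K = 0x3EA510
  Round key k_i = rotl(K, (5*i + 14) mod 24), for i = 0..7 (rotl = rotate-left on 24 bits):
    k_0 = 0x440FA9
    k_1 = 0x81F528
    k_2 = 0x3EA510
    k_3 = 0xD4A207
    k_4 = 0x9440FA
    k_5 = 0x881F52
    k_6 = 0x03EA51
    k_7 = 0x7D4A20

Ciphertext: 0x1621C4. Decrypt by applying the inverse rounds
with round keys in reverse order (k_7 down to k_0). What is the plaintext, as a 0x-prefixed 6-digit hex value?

0xACA356

s_0 = ciphertext = 0x1621C4
s_1 = InvRound(s_0, k_7) = 0xA3C106
s_2 = InvRound(s_1, k_6) = 0xCEC381
s_3 = InvRound(s_2, k_5) = 0x3B300B
s_4 = InvRound(s_3, k_4) = 0xE504F9
s_5 = InvRound(s_4, k_3) = 0x11EB39
s_6 = InvRound(s_5, k_2) = 0x6D6D38
s_7 = InvRound(s_6, k_1) = 0x189275
s_8 = InvRound(s_7, k_0) = 0xACA356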